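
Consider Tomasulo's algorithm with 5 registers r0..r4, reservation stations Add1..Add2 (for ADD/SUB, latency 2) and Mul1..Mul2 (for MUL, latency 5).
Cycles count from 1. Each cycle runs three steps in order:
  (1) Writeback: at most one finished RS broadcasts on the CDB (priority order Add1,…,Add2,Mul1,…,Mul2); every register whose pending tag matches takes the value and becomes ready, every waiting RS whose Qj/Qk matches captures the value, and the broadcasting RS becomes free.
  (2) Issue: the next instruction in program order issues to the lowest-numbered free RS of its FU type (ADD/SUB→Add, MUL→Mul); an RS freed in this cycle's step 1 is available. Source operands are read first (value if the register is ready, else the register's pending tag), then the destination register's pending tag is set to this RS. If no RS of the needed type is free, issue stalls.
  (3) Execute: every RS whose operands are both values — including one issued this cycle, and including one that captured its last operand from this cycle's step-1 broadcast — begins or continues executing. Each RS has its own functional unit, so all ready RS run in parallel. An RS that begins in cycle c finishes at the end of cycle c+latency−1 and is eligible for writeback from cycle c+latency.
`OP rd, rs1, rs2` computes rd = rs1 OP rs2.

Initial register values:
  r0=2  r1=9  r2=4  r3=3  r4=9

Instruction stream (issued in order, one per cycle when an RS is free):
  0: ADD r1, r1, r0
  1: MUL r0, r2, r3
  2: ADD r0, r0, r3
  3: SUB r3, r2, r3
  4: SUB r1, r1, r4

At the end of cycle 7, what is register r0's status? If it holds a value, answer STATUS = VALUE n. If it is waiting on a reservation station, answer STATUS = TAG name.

STATUS = TAG Add1

cycle 1: issue ADD r1<-Add1 // r0:2,r1:Add1,r2:4,r3:3,r4:9
cycle 2: issue MUL r0<-Mul1 // r0:Mul1,r1:Add1,r2:4,r3:3,r4:9
cycle 3: CDB Add1=11; issue ADD r0<-Add1 // r0:Add1,r1:11,r2:4,r3:3,r4:9
cycle 4: issue SUB r3<-Add2 // r0:Add1,r1:11,r2:4,r3:Add2,r4:9
cycle 5: stall // r0:Add1,r1:11,r2:4,r3:Add2,r4:9
cycle 6: CDB Add2=1; issue SUB r1<-Add2 // r0:Add1,r1:Add2,r2:4,r3:1,r4:9
cycle 7: CDB Mul1=12 // r0:Add1,r1:Add2,r2:4,r3:1,r4:9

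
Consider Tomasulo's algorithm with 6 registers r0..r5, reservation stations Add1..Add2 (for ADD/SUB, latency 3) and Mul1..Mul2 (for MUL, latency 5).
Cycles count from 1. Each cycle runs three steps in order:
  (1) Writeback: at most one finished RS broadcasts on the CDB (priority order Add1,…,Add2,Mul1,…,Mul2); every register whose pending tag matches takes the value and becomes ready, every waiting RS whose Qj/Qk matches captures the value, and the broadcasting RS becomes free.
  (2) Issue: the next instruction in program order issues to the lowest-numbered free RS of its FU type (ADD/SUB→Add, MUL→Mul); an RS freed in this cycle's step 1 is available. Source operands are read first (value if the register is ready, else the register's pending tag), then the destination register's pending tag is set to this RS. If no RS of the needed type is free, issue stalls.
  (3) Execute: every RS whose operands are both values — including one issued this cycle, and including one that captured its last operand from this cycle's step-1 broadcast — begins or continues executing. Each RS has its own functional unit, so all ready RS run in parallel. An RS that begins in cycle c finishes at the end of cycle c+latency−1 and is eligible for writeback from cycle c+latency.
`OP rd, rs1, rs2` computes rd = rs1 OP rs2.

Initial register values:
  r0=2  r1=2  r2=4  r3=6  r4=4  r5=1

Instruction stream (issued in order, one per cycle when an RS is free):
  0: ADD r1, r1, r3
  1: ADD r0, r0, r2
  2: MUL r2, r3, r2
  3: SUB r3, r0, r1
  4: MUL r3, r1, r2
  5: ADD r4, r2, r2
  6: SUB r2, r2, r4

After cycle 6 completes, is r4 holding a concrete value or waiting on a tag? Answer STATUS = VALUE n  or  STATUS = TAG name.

STATUS = TAG Add2

  c1: issue ADD r1<-Add1  regs: r0:2,r1:Add1,r2:4,r3:6,r4:4,r5:1
  c2: issue ADD r0<-Add2  regs: r0:Add2,r1:Add1,r2:4,r3:6,r4:4,r5:1
  c3: issue MUL r2<-Mul1  regs: r0:Add2,r1:Add1,r2:Mul1,r3:6,r4:4,r5:1
  c4: CDB Add1=8; issue SUB r3<-Add1  regs: r0:Add2,r1:8,r2:Mul1,r3:Add1,r4:4,r5:1
  c5: CDB Add2=6; issue MUL r3<-Mul2  regs: r0:6,r1:8,r2:Mul1,r3:Mul2,r4:4,r5:1
  c6: issue ADD r4<-Add2  regs: r0:6,r1:8,r2:Mul1,r3:Mul2,r4:Add2,r5:1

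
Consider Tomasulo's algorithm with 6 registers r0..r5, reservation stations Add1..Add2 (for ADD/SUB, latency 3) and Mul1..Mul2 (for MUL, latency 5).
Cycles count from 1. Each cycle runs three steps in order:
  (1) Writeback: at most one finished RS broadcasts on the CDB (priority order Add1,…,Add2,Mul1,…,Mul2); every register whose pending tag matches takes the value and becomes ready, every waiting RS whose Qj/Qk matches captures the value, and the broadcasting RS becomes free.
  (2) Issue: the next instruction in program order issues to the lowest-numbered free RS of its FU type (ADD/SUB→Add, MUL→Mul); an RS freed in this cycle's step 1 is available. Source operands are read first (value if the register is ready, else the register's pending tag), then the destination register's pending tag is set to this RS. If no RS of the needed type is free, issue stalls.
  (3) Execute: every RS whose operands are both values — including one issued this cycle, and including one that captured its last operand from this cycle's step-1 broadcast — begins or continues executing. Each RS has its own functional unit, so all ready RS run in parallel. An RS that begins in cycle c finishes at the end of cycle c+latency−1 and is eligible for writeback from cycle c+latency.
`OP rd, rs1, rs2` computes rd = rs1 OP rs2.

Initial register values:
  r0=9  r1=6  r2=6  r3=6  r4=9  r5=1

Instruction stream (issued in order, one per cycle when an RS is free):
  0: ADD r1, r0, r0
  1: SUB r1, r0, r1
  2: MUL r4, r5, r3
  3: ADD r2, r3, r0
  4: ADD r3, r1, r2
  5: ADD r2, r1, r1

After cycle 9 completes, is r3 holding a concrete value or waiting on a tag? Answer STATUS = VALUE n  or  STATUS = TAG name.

c1: issue ADD r1<-Add1 | r0:9,r1:Add1,r2:6,r3:6,r4:9,r5:1
c2: issue SUB r1<-Add2 | r0:9,r1:Add2,r2:6,r3:6,r4:9,r5:1
c3: issue MUL r4<-Mul1 | r0:9,r1:Add2,r2:6,r3:6,r4:Mul1,r5:1
c4: CDB Add1=18; issue ADD r2<-Add1 | r0:9,r1:Add2,r2:Add1,r3:6,r4:Mul1,r5:1
c5: stall | r0:9,r1:Add2,r2:Add1,r3:6,r4:Mul1,r5:1
c6: stall | r0:9,r1:Add2,r2:Add1,r3:6,r4:Mul1,r5:1
c7: CDB Add1=15; issue ADD r3<-Add1 | r0:9,r1:Add2,r2:15,r3:Add1,r4:Mul1,r5:1
c8: CDB Add2=-9; issue ADD r2<-Add2 | r0:9,r1:-9,r2:Add2,r3:Add1,r4:Mul1,r5:1
c9: CDB Mul1=6 | r0:9,r1:-9,r2:Add2,r3:Add1,r4:6,r5:1

STATUS = TAG Add1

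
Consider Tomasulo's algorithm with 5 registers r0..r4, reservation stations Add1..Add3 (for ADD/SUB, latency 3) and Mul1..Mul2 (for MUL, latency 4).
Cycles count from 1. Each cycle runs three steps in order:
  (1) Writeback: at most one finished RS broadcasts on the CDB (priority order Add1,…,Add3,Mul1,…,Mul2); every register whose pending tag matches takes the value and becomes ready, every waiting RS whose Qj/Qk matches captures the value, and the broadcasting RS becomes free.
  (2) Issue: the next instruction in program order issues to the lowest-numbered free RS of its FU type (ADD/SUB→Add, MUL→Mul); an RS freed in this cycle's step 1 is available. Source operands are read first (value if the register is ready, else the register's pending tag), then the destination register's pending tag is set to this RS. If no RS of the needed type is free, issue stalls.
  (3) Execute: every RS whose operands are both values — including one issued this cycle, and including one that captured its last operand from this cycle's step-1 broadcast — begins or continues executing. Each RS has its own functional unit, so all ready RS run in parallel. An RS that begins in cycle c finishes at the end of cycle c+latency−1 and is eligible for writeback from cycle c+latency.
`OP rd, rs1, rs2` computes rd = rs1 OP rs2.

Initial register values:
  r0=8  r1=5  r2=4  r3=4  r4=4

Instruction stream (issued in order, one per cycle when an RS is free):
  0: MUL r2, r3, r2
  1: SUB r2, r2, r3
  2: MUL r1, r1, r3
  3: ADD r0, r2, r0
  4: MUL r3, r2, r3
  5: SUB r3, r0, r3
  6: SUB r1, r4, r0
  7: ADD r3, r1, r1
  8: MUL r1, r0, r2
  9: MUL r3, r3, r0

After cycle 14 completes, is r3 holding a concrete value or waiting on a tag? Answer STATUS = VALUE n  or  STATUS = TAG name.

  c1: issue MUL r2<-Mul1  regs: r0:8,r1:5,r2:Mul1,r3:4,r4:4
  c2: issue SUB r2<-Add1  regs: r0:8,r1:5,r2:Add1,r3:4,r4:4
  c3: issue MUL r1<-Mul2  regs: r0:8,r1:Mul2,r2:Add1,r3:4,r4:4
  c4: issue ADD r0<-Add2  regs: r0:Add2,r1:Mul2,r2:Add1,r3:4,r4:4
  c5: CDB Mul1=16; issue MUL r3<-Mul1  regs: r0:Add2,r1:Mul2,r2:Add1,r3:Mul1,r4:4
  c6: issue SUB r3<-Add3  regs: r0:Add2,r1:Mul2,r2:Add1,r3:Add3,r4:4
  c7: CDB Mul2=20; stall  regs: r0:Add2,r1:20,r2:Add1,r3:Add3,r4:4
  c8: CDB Add1=12; issue SUB r1<-Add1  regs: r0:Add2,r1:Add1,r2:12,r3:Add3,r4:4
  c9: stall  regs: r0:Add2,r1:Add1,r2:12,r3:Add3,r4:4
  c10: stall  regs: r0:Add2,r1:Add1,r2:12,r3:Add3,r4:4
  c11: CDB Add2=20; issue ADD r3<-Add2  regs: r0:20,r1:Add1,r2:12,r3:Add2,r4:4
  c12: CDB Mul1=48; issue MUL r1<-Mul1  regs: r0:20,r1:Mul1,r2:12,r3:Add2,r4:4
  c13: issue MUL r3<-Mul2  regs: r0:20,r1:Mul1,r2:12,r3:Mul2,r4:4
  c14: CDB Add1=-16  regs: r0:20,r1:Mul1,r2:12,r3:Mul2,r4:4

STATUS = TAG Mul2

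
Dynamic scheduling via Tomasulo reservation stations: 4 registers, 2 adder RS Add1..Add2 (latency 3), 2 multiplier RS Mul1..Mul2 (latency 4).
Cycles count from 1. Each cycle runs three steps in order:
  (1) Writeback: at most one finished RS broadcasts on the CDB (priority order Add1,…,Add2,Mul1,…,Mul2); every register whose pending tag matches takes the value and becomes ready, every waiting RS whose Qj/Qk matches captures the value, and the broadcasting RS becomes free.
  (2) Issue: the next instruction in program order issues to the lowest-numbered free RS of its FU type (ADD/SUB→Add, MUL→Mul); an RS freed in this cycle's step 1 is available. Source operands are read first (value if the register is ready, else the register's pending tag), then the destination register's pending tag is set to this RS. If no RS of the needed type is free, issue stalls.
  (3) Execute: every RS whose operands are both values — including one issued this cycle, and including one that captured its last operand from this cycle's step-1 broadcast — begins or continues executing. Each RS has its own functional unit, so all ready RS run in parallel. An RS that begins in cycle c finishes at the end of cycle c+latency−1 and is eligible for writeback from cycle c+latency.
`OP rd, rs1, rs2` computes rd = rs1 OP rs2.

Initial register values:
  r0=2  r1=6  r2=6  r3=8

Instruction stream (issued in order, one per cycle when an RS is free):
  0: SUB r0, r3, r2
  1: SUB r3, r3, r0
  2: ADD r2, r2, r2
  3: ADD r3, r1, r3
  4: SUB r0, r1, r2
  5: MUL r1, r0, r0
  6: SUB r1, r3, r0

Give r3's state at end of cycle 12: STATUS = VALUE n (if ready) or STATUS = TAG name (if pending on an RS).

cycle 1: issue SUB r0<-Add1 // r0:Add1,r1:6,r2:6,r3:8
cycle 2: issue SUB r3<-Add2 // r0:Add1,r1:6,r2:6,r3:Add2
cycle 3: stall // r0:Add1,r1:6,r2:6,r3:Add2
cycle 4: CDB Add1=2; issue ADD r2<-Add1 // r0:2,r1:6,r2:Add1,r3:Add2
cycle 5: stall // r0:2,r1:6,r2:Add1,r3:Add2
cycle 6: stall // r0:2,r1:6,r2:Add1,r3:Add2
cycle 7: CDB Add1=12; issue ADD r3<-Add1 // r0:2,r1:6,r2:12,r3:Add1
cycle 8: CDB Add2=6; issue SUB r0<-Add2 // r0:Add2,r1:6,r2:12,r3:Add1
cycle 9: issue MUL r1<-Mul1 // r0:Add2,r1:Mul1,r2:12,r3:Add1
cycle 10: stall // r0:Add2,r1:Mul1,r2:12,r3:Add1
cycle 11: CDB Add1=12; issue SUB r1<-Add1 // r0:Add2,r1:Add1,r2:12,r3:12
cycle 12: CDB Add2=-6 // r0:-6,r1:Add1,r2:12,r3:12

STATUS = VALUE 12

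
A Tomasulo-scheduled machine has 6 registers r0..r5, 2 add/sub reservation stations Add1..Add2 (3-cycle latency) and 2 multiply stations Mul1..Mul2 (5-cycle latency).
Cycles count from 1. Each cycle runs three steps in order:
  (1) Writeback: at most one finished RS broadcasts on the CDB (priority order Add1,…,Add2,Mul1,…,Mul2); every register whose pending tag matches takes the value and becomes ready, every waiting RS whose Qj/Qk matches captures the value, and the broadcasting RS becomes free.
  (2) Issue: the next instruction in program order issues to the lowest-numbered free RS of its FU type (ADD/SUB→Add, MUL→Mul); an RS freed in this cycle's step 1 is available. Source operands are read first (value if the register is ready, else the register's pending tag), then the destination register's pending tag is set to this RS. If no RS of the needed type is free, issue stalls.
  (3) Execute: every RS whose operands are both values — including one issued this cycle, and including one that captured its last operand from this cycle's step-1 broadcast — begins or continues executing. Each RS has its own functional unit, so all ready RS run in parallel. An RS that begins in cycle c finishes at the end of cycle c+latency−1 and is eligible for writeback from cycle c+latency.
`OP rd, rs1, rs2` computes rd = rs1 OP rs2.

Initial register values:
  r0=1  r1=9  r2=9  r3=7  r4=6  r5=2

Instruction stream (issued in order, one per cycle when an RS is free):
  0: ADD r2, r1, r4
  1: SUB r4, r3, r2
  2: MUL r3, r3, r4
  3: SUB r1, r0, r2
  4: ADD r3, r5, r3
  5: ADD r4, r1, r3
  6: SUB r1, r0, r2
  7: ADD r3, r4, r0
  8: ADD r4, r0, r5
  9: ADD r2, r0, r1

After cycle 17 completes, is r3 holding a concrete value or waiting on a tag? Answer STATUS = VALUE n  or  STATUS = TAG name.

cycle 1: issue ADD r2<-Add1 // r0:1,r1:9,r2:Add1,r3:7,r4:6,r5:2
cycle 2: issue SUB r4<-Add2 // r0:1,r1:9,r2:Add1,r3:7,r4:Add2,r5:2
cycle 3: issue MUL r3<-Mul1 // r0:1,r1:9,r2:Add1,r3:Mul1,r4:Add2,r5:2
cycle 4: CDB Add1=15; issue SUB r1<-Add1 // r0:1,r1:Add1,r2:15,r3:Mul1,r4:Add2,r5:2
cycle 5: stall // r0:1,r1:Add1,r2:15,r3:Mul1,r4:Add2,r5:2
cycle 6: stall // r0:1,r1:Add1,r2:15,r3:Mul1,r4:Add2,r5:2
cycle 7: CDB Add1=-14; issue ADD r3<-Add1 // r0:1,r1:-14,r2:15,r3:Add1,r4:Add2,r5:2
cycle 8: CDB Add2=-8; issue ADD r4<-Add2 // r0:1,r1:-14,r2:15,r3:Add1,r4:Add2,r5:2
cycle 9: stall // r0:1,r1:-14,r2:15,r3:Add1,r4:Add2,r5:2
cycle 10: stall // r0:1,r1:-14,r2:15,r3:Add1,r4:Add2,r5:2
cycle 11: stall // r0:1,r1:-14,r2:15,r3:Add1,r4:Add2,r5:2
cycle 12: stall // r0:1,r1:-14,r2:15,r3:Add1,r4:Add2,r5:2
cycle 13: CDB Mul1=-56; stall // r0:1,r1:-14,r2:15,r3:Add1,r4:Add2,r5:2
cycle 14: stall // r0:1,r1:-14,r2:15,r3:Add1,r4:Add2,r5:2
cycle 15: stall // r0:1,r1:-14,r2:15,r3:Add1,r4:Add2,r5:2
cycle 16: CDB Add1=-54; issue SUB r1<-Add1 // r0:1,r1:Add1,r2:15,r3:-54,r4:Add2,r5:2
cycle 17: stall // r0:1,r1:Add1,r2:15,r3:-54,r4:Add2,r5:2

STATUS = VALUE -54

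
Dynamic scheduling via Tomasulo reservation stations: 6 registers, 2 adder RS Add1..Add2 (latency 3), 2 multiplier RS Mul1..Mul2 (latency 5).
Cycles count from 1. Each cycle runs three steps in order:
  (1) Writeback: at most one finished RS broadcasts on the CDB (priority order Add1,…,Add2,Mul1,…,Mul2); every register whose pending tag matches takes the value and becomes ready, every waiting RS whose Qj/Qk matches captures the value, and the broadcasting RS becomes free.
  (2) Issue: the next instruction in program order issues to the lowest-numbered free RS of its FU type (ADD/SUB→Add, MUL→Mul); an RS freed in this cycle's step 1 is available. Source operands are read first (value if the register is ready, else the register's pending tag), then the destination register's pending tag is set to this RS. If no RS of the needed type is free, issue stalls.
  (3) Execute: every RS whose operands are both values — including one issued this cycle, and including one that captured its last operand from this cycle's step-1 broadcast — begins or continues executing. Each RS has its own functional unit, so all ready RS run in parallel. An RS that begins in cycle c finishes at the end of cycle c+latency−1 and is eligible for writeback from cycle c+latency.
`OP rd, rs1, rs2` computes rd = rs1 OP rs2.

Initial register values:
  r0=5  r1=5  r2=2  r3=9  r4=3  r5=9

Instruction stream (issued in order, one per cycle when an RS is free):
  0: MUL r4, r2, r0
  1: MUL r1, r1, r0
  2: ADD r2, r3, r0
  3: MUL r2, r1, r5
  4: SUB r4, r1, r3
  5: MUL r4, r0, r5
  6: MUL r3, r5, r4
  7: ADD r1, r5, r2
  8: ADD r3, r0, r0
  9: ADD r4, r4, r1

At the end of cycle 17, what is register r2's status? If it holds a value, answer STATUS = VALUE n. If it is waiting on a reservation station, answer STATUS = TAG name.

cycle 1: issue MUL r4<-Mul1 // r0:5,r1:5,r2:2,r3:9,r4:Mul1,r5:9
cycle 2: issue MUL r1<-Mul2 // r0:5,r1:Mul2,r2:2,r3:9,r4:Mul1,r5:9
cycle 3: issue ADD r2<-Add1 // r0:5,r1:Mul2,r2:Add1,r3:9,r4:Mul1,r5:9
cycle 4: stall // r0:5,r1:Mul2,r2:Add1,r3:9,r4:Mul1,r5:9
cycle 5: stall // r0:5,r1:Mul2,r2:Add1,r3:9,r4:Mul1,r5:9
cycle 6: CDB Add1=14; stall // r0:5,r1:Mul2,r2:14,r3:9,r4:Mul1,r5:9
cycle 7: CDB Mul1=10; issue MUL r2<-Mul1 // r0:5,r1:Mul2,r2:Mul1,r3:9,r4:10,r5:9
cycle 8: CDB Mul2=25; issue SUB r4<-Add1 // r0:5,r1:25,r2:Mul1,r3:9,r4:Add1,r5:9
cycle 9: issue MUL r4<-Mul2 // r0:5,r1:25,r2:Mul1,r3:9,r4:Mul2,r5:9
cycle 10: stall // r0:5,r1:25,r2:Mul1,r3:9,r4:Mul2,r5:9
cycle 11: CDB Add1=16; stall // r0:5,r1:25,r2:Mul1,r3:9,r4:Mul2,r5:9
cycle 12: stall // r0:5,r1:25,r2:Mul1,r3:9,r4:Mul2,r5:9
cycle 13: CDB Mul1=225; issue MUL r3<-Mul1 // r0:5,r1:25,r2:225,r3:Mul1,r4:Mul2,r5:9
cycle 14: CDB Mul2=45; issue ADD r1<-Add1 // r0:5,r1:Add1,r2:225,r3:Mul1,r4:45,r5:9
cycle 15: issue ADD r3<-Add2 // r0:5,r1:Add1,r2:225,r3:Add2,r4:45,r5:9
cycle 16: stall // r0:5,r1:Add1,r2:225,r3:Add2,r4:45,r5:9
cycle 17: CDB Add1=234; issue ADD r4<-Add1 // r0:5,r1:234,r2:225,r3:Add2,r4:Add1,r5:9

STATUS = VALUE 225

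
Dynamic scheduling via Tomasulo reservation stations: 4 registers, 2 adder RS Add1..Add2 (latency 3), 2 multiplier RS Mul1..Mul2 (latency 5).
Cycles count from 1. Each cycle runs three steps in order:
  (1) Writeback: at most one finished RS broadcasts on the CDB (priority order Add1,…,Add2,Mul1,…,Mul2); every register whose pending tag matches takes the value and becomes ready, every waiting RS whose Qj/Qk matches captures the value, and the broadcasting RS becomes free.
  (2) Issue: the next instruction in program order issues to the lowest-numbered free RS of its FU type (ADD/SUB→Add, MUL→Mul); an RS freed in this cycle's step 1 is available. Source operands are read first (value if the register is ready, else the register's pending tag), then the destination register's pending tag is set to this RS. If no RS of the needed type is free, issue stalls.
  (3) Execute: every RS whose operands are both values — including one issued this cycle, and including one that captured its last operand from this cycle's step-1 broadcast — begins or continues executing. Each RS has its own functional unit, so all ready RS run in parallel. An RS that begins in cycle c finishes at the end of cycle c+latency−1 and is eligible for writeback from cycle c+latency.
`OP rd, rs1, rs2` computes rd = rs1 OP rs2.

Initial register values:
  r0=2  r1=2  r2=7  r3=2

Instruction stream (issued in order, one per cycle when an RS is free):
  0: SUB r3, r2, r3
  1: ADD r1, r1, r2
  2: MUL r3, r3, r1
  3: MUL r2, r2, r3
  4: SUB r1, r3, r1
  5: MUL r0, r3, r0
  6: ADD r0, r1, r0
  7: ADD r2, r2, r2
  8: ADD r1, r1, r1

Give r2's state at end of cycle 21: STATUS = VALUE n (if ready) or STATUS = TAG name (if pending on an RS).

c1: issue SUB r3<-Add1 | r0:2,r1:2,r2:7,r3:Add1
c2: issue ADD r1<-Add2 | r0:2,r1:Add2,r2:7,r3:Add1
c3: issue MUL r3<-Mul1 | r0:2,r1:Add2,r2:7,r3:Mul1
c4: CDB Add1=5; issue MUL r2<-Mul2 | r0:2,r1:Add2,r2:Mul2,r3:Mul1
c5: CDB Add2=9; issue SUB r1<-Add1 | r0:2,r1:Add1,r2:Mul2,r3:Mul1
c6: stall | r0:2,r1:Add1,r2:Mul2,r3:Mul1
c7: stall | r0:2,r1:Add1,r2:Mul2,r3:Mul1
c8: stall | r0:2,r1:Add1,r2:Mul2,r3:Mul1
c9: stall | r0:2,r1:Add1,r2:Mul2,r3:Mul1
c10: CDB Mul1=45; issue MUL r0<-Mul1 | r0:Mul1,r1:Add1,r2:Mul2,r3:45
c11: issue ADD r0<-Add2 | r0:Add2,r1:Add1,r2:Mul2,r3:45
c12: stall | r0:Add2,r1:Add1,r2:Mul2,r3:45
c13: CDB Add1=36; issue ADD r2<-Add1 | r0:Add2,r1:36,r2:Add1,r3:45
c14: stall | r0:Add2,r1:36,r2:Add1,r3:45
c15: CDB Mul1=90; stall | r0:Add2,r1:36,r2:Add1,r3:45
c16: CDB Mul2=315; stall | r0:Add2,r1:36,r2:Add1,r3:45
c17: stall | r0:Add2,r1:36,r2:Add1,r3:45
c18: CDB Add2=126; issue ADD r1<-Add2 | r0:126,r1:Add2,r2:Add1,r3:45
c19: CDB Add1=630 | r0:126,r1:Add2,r2:630,r3:45
c20: - | r0:126,r1:Add2,r2:630,r3:45
c21: CDB Add2=72 | r0:126,r1:72,r2:630,r3:45

STATUS = VALUE 630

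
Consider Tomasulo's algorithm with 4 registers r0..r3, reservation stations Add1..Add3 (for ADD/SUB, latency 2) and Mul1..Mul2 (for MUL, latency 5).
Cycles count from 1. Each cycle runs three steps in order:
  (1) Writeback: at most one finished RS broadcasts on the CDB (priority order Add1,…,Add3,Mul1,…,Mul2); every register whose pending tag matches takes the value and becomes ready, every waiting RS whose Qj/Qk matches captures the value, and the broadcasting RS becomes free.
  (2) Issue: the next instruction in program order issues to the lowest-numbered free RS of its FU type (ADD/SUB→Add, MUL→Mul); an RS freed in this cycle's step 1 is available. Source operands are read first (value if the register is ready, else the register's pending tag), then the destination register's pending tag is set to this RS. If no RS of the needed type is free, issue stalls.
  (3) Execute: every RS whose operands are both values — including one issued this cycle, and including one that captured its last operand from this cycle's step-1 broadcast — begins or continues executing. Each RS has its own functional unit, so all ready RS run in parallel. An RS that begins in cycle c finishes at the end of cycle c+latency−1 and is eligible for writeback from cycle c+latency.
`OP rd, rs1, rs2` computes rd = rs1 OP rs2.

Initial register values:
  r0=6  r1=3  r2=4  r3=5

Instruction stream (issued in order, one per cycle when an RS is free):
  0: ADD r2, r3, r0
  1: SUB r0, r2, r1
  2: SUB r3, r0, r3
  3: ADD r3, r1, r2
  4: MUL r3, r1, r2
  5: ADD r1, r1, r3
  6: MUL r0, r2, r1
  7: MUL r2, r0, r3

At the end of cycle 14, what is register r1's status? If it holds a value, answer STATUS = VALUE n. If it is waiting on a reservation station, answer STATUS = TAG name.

  c1: issue ADD r2<-Add1  regs: r0:6,r1:3,r2:Add1,r3:5
  c2: issue SUB r0<-Add2  regs: r0:Add2,r1:3,r2:Add1,r3:5
  c3: CDB Add1=11; issue SUB r3<-Add1  regs: r0:Add2,r1:3,r2:11,r3:Add1
  c4: issue ADD r3<-Add3  regs: r0:Add2,r1:3,r2:11,r3:Add3
  c5: CDB Add2=8; issue MUL r3<-Mul1  regs: r0:8,r1:3,r2:11,r3:Mul1
  c6: CDB Add3=14; issue ADD r1<-Add2  regs: r0:8,r1:Add2,r2:11,r3:Mul1
  c7: CDB Add1=3; issue MUL r0<-Mul2  regs: r0:Mul2,r1:Add2,r2:11,r3:Mul1
  c8: stall  regs: r0:Mul2,r1:Add2,r2:11,r3:Mul1
  c9: stall  regs: r0:Mul2,r1:Add2,r2:11,r3:Mul1
  c10: CDB Mul1=33; issue MUL r2<-Mul1  regs: r0:Mul2,r1:Add2,r2:Mul1,r3:33
  c11: -  regs: r0:Mul2,r1:Add2,r2:Mul1,r3:33
  c12: CDB Add2=36  regs: r0:Mul2,r1:36,r2:Mul1,r3:33
  c13: -  regs: r0:Mul2,r1:36,r2:Mul1,r3:33
  c14: -  regs: r0:Mul2,r1:36,r2:Mul1,r3:33

STATUS = VALUE 36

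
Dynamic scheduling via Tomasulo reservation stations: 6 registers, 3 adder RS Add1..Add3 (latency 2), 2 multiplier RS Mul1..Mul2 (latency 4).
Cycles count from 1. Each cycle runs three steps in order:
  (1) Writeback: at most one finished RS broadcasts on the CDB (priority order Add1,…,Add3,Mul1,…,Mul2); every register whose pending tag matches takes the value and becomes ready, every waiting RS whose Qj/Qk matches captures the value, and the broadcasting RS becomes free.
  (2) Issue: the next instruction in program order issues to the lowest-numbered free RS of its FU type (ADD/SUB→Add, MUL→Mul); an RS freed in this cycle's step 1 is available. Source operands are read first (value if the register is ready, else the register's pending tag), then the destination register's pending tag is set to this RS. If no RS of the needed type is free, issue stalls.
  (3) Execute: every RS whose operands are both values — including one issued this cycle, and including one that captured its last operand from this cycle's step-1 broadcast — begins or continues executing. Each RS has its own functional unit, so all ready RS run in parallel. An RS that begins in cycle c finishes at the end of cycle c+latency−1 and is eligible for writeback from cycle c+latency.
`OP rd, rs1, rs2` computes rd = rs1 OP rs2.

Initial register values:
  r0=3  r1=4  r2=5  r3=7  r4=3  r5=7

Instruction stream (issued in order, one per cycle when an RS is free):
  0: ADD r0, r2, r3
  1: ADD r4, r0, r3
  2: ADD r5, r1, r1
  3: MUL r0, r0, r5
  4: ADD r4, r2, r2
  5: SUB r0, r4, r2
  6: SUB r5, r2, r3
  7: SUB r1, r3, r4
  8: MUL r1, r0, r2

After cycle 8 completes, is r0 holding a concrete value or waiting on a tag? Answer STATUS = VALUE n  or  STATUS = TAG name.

c1: issue ADD r0<-Add1 | r0:Add1,r1:4,r2:5,r3:7,r4:3,r5:7
c2: issue ADD r4<-Add2 | r0:Add1,r1:4,r2:5,r3:7,r4:Add2,r5:7
c3: CDB Add1=12; issue ADD r5<-Add1 | r0:12,r1:4,r2:5,r3:7,r4:Add2,r5:Add1
c4: issue MUL r0<-Mul1 | r0:Mul1,r1:4,r2:5,r3:7,r4:Add2,r5:Add1
c5: CDB Add1=8; issue ADD r4<-Add1 | r0:Mul1,r1:4,r2:5,r3:7,r4:Add1,r5:8
c6: CDB Add2=19; issue SUB r0<-Add2 | r0:Add2,r1:4,r2:5,r3:7,r4:Add1,r5:8
c7: CDB Add1=10; issue SUB r5<-Add1 | r0:Add2,r1:4,r2:5,r3:7,r4:10,r5:Add1
c8: issue SUB r1<-Add3 | r0:Add2,r1:Add3,r2:5,r3:7,r4:10,r5:Add1

STATUS = TAG Add2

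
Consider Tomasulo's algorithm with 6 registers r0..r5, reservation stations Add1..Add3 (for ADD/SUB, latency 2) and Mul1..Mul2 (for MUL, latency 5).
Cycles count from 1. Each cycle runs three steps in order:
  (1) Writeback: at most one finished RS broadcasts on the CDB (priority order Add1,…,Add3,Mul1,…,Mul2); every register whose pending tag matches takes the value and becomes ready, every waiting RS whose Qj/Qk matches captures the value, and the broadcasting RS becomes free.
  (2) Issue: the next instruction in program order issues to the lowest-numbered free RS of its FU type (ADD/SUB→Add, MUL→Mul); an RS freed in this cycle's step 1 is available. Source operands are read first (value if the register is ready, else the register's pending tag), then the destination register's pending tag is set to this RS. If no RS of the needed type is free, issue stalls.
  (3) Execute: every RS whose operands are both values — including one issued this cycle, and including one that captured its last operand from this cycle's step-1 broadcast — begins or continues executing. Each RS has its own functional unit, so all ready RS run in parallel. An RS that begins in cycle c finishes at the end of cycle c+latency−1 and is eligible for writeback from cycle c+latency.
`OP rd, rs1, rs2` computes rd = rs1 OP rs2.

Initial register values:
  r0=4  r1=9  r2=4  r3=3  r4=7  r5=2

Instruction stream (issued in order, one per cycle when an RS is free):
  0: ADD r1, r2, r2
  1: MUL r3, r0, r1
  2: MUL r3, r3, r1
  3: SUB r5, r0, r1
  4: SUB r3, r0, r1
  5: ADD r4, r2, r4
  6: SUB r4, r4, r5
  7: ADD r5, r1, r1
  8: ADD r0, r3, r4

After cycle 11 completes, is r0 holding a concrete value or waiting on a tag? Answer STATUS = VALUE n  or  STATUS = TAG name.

STATUS = TAG Add3

cycle 1: issue ADD r1<-Add1 // r0:4,r1:Add1,r2:4,r3:3,r4:7,r5:2
cycle 2: issue MUL r3<-Mul1 // r0:4,r1:Add1,r2:4,r3:Mul1,r4:7,r5:2
cycle 3: CDB Add1=8; issue MUL r3<-Mul2 // r0:4,r1:8,r2:4,r3:Mul2,r4:7,r5:2
cycle 4: issue SUB r5<-Add1 // r0:4,r1:8,r2:4,r3:Mul2,r4:7,r5:Add1
cycle 5: issue SUB r3<-Add2 // r0:4,r1:8,r2:4,r3:Add2,r4:7,r5:Add1
cycle 6: CDB Add1=-4; issue ADD r4<-Add1 // r0:4,r1:8,r2:4,r3:Add2,r4:Add1,r5:-4
cycle 7: CDB Add2=-4; issue SUB r4<-Add2 // r0:4,r1:8,r2:4,r3:-4,r4:Add2,r5:-4
cycle 8: CDB Add1=11; issue ADD r5<-Add1 // r0:4,r1:8,r2:4,r3:-4,r4:Add2,r5:Add1
cycle 9: CDB Mul1=32; issue ADD r0<-Add3 // r0:Add3,r1:8,r2:4,r3:-4,r4:Add2,r5:Add1
cycle 10: CDB Add1=16 // r0:Add3,r1:8,r2:4,r3:-4,r4:Add2,r5:16
cycle 11: CDB Add2=15 // r0:Add3,r1:8,r2:4,r3:-4,r4:15,r5:16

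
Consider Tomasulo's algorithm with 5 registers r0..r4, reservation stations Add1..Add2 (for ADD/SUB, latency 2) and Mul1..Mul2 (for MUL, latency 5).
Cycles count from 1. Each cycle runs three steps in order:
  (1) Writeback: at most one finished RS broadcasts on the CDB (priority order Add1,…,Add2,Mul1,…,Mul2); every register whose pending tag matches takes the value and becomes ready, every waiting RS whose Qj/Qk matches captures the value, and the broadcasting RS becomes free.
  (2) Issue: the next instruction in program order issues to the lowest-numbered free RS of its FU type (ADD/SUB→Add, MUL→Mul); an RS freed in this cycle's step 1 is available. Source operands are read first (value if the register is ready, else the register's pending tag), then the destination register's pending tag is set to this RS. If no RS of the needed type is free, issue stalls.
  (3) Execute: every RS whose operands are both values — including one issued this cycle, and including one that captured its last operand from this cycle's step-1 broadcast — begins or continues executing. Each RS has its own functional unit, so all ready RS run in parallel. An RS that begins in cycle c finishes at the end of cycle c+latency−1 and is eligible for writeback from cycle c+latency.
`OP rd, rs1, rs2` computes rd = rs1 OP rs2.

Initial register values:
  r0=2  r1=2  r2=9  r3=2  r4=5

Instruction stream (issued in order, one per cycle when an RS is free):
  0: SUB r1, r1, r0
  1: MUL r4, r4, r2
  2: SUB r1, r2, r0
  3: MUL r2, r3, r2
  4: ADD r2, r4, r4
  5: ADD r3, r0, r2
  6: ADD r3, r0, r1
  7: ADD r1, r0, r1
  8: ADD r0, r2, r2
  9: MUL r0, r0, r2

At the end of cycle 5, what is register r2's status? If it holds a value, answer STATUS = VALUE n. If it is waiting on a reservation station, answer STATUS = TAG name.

cycle 1: issue SUB r1<-Add1 // r0:2,r1:Add1,r2:9,r3:2,r4:5
cycle 2: issue MUL r4<-Mul1 // r0:2,r1:Add1,r2:9,r3:2,r4:Mul1
cycle 3: CDB Add1=0; issue SUB r1<-Add1 // r0:2,r1:Add1,r2:9,r3:2,r4:Mul1
cycle 4: issue MUL r2<-Mul2 // r0:2,r1:Add1,r2:Mul2,r3:2,r4:Mul1
cycle 5: CDB Add1=7; issue ADD r2<-Add1 // r0:2,r1:7,r2:Add1,r3:2,r4:Mul1

STATUS = TAG Add1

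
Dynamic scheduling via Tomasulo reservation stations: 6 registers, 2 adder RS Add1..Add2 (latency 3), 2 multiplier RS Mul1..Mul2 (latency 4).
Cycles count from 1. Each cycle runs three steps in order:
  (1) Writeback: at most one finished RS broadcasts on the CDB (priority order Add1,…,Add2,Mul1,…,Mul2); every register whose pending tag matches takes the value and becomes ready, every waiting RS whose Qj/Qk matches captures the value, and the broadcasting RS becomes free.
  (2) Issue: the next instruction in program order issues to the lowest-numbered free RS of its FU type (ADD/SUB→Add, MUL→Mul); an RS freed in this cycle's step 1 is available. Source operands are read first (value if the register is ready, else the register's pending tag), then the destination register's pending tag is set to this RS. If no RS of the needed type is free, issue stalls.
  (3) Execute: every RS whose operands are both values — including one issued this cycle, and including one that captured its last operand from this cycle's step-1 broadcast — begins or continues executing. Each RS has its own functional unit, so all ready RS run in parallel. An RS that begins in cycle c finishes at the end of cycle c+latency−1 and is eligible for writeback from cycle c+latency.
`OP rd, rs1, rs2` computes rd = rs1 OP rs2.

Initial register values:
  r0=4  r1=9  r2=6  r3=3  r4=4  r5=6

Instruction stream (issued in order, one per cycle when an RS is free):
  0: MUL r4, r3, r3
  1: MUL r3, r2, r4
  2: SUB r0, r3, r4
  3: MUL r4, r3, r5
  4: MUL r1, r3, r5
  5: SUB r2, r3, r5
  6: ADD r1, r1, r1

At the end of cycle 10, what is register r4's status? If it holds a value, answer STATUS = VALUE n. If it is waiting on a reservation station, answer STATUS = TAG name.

STATUS = TAG Mul1

  c1: issue MUL r4<-Mul1  regs: r0:4,r1:9,r2:6,r3:3,r4:Mul1,r5:6
  c2: issue MUL r3<-Mul2  regs: r0:4,r1:9,r2:6,r3:Mul2,r4:Mul1,r5:6
  c3: issue SUB r0<-Add1  regs: r0:Add1,r1:9,r2:6,r3:Mul2,r4:Mul1,r5:6
  c4: stall  regs: r0:Add1,r1:9,r2:6,r3:Mul2,r4:Mul1,r5:6
  c5: CDB Mul1=9; issue MUL r4<-Mul1  regs: r0:Add1,r1:9,r2:6,r3:Mul2,r4:Mul1,r5:6
  c6: stall  regs: r0:Add1,r1:9,r2:6,r3:Mul2,r4:Mul1,r5:6
  c7: stall  regs: r0:Add1,r1:9,r2:6,r3:Mul2,r4:Mul1,r5:6
  c8: stall  regs: r0:Add1,r1:9,r2:6,r3:Mul2,r4:Mul1,r5:6
  c9: CDB Mul2=54; issue MUL r1<-Mul2  regs: r0:Add1,r1:Mul2,r2:6,r3:54,r4:Mul1,r5:6
  c10: issue SUB r2<-Add2  regs: r0:Add1,r1:Mul2,r2:Add2,r3:54,r4:Mul1,r5:6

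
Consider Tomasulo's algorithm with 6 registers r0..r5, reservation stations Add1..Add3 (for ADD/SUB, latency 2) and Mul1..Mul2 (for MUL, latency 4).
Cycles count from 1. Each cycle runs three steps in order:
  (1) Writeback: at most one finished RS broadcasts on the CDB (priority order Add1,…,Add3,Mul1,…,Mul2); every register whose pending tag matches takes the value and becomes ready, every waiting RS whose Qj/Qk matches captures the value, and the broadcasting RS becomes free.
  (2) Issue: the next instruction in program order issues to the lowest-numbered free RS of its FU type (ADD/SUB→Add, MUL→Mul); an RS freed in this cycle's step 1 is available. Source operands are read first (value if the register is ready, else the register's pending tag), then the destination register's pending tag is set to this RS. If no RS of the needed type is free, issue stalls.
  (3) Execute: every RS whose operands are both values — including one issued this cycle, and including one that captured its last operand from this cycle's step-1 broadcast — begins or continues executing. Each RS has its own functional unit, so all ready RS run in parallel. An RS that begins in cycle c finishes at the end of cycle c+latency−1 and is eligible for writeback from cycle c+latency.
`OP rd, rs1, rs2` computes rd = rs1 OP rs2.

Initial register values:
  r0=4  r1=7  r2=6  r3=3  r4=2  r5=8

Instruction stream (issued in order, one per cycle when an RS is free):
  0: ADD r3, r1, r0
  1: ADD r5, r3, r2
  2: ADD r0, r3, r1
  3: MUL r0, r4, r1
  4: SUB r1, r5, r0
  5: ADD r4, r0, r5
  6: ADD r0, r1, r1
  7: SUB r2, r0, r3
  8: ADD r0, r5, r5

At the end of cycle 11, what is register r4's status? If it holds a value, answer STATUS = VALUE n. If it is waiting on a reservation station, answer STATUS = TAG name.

STATUS = VALUE 31

c1: issue ADD r3<-Add1 | r0:4,r1:7,r2:6,r3:Add1,r4:2,r5:8
c2: issue ADD r5<-Add2 | r0:4,r1:7,r2:6,r3:Add1,r4:2,r5:Add2
c3: CDB Add1=11; issue ADD r0<-Add1 | r0:Add1,r1:7,r2:6,r3:11,r4:2,r5:Add2
c4: issue MUL r0<-Mul1 | r0:Mul1,r1:7,r2:6,r3:11,r4:2,r5:Add2
c5: CDB Add1=18; issue SUB r1<-Add1 | r0:Mul1,r1:Add1,r2:6,r3:11,r4:2,r5:Add2
c6: CDB Add2=17; issue ADD r4<-Add2 | r0:Mul1,r1:Add1,r2:6,r3:11,r4:Add2,r5:17
c7: issue ADD r0<-Add3 | r0:Add3,r1:Add1,r2:6,r3:11,r4:Add2,r5:17
c8: CDB Mul1=14; stall | r0:Add3,r1:Add1,r2:6,r3:11,r4:Add2,r5:17
c9: stall | r0:Add3,r1:Add1,r2:6,r3:11,r4:Add2,r5:17
c10: CDB Add1=3; issue SUB r2<-Add1 | r0:Add3,r1:3,r2:Add1,r3:11,r4:Add2,r5:17
c11: CDB Add2=31; issue ADD r0<-Add2 | r0:Add2,r1:3,r2:Add1,r3:11,r4:31,r5:17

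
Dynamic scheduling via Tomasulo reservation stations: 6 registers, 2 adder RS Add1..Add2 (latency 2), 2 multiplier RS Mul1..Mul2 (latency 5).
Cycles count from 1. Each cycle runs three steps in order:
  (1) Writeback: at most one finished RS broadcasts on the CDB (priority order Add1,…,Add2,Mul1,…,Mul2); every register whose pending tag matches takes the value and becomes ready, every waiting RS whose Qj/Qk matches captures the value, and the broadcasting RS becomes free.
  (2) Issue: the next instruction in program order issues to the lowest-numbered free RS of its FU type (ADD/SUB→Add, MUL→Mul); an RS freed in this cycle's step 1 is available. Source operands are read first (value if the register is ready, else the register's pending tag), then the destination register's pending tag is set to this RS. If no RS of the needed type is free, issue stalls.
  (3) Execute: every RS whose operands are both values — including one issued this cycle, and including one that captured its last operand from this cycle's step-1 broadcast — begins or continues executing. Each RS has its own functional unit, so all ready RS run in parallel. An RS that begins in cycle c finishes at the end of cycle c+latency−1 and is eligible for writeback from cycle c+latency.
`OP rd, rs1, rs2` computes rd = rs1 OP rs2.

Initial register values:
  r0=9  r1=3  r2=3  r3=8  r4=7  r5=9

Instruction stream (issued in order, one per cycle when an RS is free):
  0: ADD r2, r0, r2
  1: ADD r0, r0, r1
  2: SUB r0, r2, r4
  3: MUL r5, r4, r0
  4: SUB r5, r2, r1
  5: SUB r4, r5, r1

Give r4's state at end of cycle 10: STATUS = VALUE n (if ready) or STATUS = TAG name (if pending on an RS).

STATUS = VALUE 6

c1: issue ADD r2<-Add1 | r0:9,r1:3,r2:Add1,r3:8,r4:7,r5:9
c2: issue ADD r0<-Add2 | r0:Add2,r1:3,r2:Add1,r3:8,r4:7,r5:9
c3: CDB Add1=12; issue SUB r0<-Add1 | r0:Add1,r1:3,r2:12,r3:8,r4:7,r5:9
c4: CDB Add2=12; issue MUL r5<-Mul1 | r0:Add1,r1:3,r2:12,r3:8,r4:7,r5:Mul1
c5: CDB Add1=5; issue SUB r5<-Add1 | r0:5,r1:3,r2:12,r3:8,r4:7,r5:Add1
c6: issue SUB r4<-Add2 | r0:5,r1:3,r2:12,r3:8,r4:Add2,r5:Add1
c7: CDB Add1=9 | r0:5,r1:3,r2:12,r3:8,r4:Add2,r5:9
c8: - | r0:5,r1:3,r2:12,r3:8,r4:Add2,r5:9
c9: CDB Add2=6 | r0:5,r1:3,r2:12,r3:8,r4:6,r5:9
c10: CDB Mul1=35 | r0:5,r1:3,r2:12,r3:8,r4:6,r5:9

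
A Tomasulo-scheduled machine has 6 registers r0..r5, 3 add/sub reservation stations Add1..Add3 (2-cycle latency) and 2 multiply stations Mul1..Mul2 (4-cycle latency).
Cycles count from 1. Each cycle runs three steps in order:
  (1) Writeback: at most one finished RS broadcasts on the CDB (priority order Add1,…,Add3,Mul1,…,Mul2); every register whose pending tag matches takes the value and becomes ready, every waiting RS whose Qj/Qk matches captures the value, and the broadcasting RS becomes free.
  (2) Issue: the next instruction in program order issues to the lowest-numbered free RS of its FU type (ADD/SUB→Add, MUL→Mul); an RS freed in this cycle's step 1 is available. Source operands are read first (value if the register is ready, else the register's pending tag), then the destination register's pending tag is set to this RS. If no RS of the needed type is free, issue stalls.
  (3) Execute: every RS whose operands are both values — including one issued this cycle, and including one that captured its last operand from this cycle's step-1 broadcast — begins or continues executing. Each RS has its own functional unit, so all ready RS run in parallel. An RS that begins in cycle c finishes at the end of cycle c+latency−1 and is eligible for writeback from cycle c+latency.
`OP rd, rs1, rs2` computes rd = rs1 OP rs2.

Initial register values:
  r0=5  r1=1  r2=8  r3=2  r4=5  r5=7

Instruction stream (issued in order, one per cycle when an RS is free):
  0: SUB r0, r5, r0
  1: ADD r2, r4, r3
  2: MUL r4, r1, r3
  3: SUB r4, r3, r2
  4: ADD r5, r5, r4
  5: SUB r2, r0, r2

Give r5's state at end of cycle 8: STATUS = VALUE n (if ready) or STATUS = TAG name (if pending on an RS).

STATUS = TAG Add2

  c1: issue SUB r0<-Add1  regs: r0:Add1,r1:1,r2:8,r3:2,r4:5,r5:7
  c2: issue ADD r2<-Add2  regs: r0:Add1,r1:1,r2:Add2,r3:2,r4:5,r5:7
  c3: CDB Add1=2; issue MUL r4<-Mul1  regs: r0:2,r1:1,r2:Add2,r3:2,r4:Mul1,r5:7
  c4: CDB Add2=7; issue SUB r4<-Add1  regs: r0:2,r1:1,r2:7,r3:2,r4:Add1,r5:7
  c5: issue ADD r5<-Add2  regs: r0:2,r1:1,r2:7,r3:2,r4:Add1,r5:Add2
  c6: CDB Add1=-5; issue SUB r2<-Add1  regs: r0:2,r1:1,r2:Add1,r3:2,r4:-5,r5:Add2
  c7: CDB Mul1=2  regs: r0:2,r1:1,r2:Add1,r3:2,r4:-5,r5:Add2
  c8: CDB Add1=-5  regs: r0:2,r1:1,r2:-5,r3:2,r4:-5,r5:Add2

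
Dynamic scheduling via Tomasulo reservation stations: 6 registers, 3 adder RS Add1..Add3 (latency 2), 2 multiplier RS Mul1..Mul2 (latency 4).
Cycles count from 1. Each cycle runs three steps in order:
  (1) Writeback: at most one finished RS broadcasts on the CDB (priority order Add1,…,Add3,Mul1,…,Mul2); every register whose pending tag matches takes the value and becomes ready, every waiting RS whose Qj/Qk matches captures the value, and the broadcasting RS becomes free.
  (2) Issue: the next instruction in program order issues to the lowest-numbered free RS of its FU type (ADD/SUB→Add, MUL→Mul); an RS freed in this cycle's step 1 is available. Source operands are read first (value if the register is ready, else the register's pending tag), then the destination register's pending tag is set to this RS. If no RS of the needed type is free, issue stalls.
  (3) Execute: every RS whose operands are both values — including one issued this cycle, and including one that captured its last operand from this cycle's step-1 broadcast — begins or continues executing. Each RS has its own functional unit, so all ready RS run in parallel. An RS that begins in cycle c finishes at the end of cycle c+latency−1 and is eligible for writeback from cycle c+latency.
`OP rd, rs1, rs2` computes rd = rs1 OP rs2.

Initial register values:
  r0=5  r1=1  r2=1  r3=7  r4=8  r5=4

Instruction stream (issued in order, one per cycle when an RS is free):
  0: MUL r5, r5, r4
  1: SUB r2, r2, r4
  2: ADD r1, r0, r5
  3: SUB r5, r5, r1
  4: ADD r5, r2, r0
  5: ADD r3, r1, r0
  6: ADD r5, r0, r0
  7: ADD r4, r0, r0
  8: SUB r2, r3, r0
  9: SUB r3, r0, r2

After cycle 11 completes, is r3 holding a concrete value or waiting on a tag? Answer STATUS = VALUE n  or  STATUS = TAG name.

  c1: issue MUL r5<-Mul1  regs: r0:5,r1:1,r2:1,r3:7,r4:8,r5:Mul1
  c2: issue SUB r2<-Add1  regs: r0:5,r1:1,r2:Add1,r3:7,r4:8,r5:Mul1
  c3: issue ADD r1<-Add2  regs: r0:5,r1:Add2,r2:Add1,r3:7,r4:8,r5:Mul1
  c4: CDB Add1=-7; issue SUB r5<-Add1  regs: r0:5,r1:Add2,r2:-7,r3:7,r4:8,r5:Add1
  c5: CDB Mul1=32; issue ADD r5<-Add3  regs: r0:5,r1:Add2,r2:-7,r3:7,r4:8,r5:Add3
  c6: stall  regs: r0:5,r1:Add2,r2:-7,r3:7,r4:8,r5:Add3
  c7: CDB Add2=37; issue ADD r3<-Add2  regs: r0:5,r1:37,r2:-7,r3:Add2,r4:8,r5:Add3
  c8: CDB Add3=-2; issue ADD r5<-Add3  regs: r0:5,r1:37,r2:-7,r3:Add2,r4:8,r5:Add3
  c9: CDB Add1=-5; issue ADD r4<-Add1  regs: r0:5,r1:37,r2:-7,r3:Add2,r4:Add1,r5:Add3
  c10: CDB Add2=42; issue SUB r2<-Add2  regs: r0:5,r1:37,r2:Add2,r3:42,r4:Add1,r5:Add3
  c11: CDB Add1=10; issue SUB r3<-Add1  regs: r0:5,r1:37,r2:Add2,r3:Add1,r4:10,r5:Add3

STATUS = TAG Add1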